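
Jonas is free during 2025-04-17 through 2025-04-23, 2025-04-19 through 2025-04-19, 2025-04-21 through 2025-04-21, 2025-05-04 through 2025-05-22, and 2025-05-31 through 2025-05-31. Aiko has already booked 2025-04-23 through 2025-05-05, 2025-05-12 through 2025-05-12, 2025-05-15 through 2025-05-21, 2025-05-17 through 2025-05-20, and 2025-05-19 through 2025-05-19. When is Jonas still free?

First set merges to 2025-04-17 through 2025-04-23, 2025-05-04 through 2025-05-22, 2025-05-31 through 2025-05-31.
Second set merges to 2025-04-23 through 2025-05-05, 2025-05-12 through 2025-05-12, 2025-05-15 through 2025-05-21.
2025-04-17 through 2025-04-23 with B removed leaves 2025-04-17 through 2025-04-22.
2025-05-04 through 2025-05-22 with B removed leaves 2025-05-06 through 2025-05-11, 2025-05-13 through 2025-05-14, 2025-05-22 through 2025-05-22.
2025-05-31 through 2025-05-31 is untouched.

2025-04-17 through 2025-04-22, 2025-05-06 through 2025-05-11, 2025-05-13 through 2025-05-14, 2025-05-22 through 2025-05-22, 2025-05-31 through 2025-05-31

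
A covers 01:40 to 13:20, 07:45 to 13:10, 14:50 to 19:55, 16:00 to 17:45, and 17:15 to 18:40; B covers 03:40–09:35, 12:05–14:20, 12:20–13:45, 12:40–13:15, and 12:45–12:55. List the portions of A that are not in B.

01:40–03:40, 09:35–12:05, 14:50–19:55

First set merges to 01:40–13:20, 14:50–19:55.
Second set merges to 03:40–09:35, 12:05–14:20.
01:40–13:20 \ B = 01:40–03:40, 09:35–12:05.
14:50–19:55: nothing removed.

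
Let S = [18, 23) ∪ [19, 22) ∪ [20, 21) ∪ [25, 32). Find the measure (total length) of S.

12

Merged: [18, 23), [25, 32).
Lengths: 5 + 7 = 12.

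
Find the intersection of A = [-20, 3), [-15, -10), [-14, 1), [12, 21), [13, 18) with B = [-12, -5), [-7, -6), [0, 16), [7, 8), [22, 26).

[-12, -5) ∪ [0, 3) ∪ [12, 16)

First set merges to [-20, 3), [12, 21).
Second set merges to [-12, -5), [0, 16), [22, 26).
[-20, 3) overlaps B on [-12, -5), [0, 3).
[12, 21) overlaps B on [12, 16).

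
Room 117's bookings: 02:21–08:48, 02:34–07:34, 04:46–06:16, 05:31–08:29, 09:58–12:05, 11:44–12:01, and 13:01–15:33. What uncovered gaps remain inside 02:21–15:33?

08:48–09:58, 12:05–13:01

After merging, the occupied span is 02:21–08:48, 09:58–12:05, 13:01–15:33.
Uncovered inside 02:21–15:33: 08:48–09:58, 12:05–13:01.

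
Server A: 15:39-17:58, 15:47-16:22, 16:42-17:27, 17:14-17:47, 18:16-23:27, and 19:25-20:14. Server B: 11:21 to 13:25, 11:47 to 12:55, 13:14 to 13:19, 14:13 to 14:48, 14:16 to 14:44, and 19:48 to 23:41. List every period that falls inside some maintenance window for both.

19:48-23:27

A, merged: 15:39-17:58, 18:16-23:27.
B, merged: 11:21-13:25, 14:13-14:48, 19:48-23:41.
15:39-17:58: no overlap with the second set.
18:16-23:27 meets the second set on 19:48-23:27.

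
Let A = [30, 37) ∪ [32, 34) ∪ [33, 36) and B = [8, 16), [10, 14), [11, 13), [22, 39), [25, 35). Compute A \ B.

First set merges to [30, 37).
Second set merges to [8, 16), [22, 39).
[30, 37) lies entirely inside B → drops out.

none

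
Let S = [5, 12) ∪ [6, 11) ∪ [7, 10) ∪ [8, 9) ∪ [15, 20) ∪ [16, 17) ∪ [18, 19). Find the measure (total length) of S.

12

Merged: [5, 12), [15, 20).
Lengths: 7 + 5 = 12.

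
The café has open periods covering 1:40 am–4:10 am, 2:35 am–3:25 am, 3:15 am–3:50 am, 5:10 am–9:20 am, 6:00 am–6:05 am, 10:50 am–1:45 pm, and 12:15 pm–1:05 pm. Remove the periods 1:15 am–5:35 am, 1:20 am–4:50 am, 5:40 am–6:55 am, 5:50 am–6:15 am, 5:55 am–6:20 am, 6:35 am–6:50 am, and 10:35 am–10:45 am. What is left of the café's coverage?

First set merges to 1:40 am–4:10 am, 5:10 am–9:20 am, 10:50 am–1:45 pm.
Second set merges to 1:15 am–5:35 am, 5:40 am–6:55 am, 10:35 am–10:45 am.
1:40 am–4:10 am: fully covered by B → removed.
5:10 am–9:20 am minus B → 5:35 am–5:40 am, 6:55 am–9:20 am.
10:50 am–1:45 pm: no B overlap → unchanged.

5:35 am–5:40 am, 6:55 am–9:20 am, 10:50 am–1:45 pm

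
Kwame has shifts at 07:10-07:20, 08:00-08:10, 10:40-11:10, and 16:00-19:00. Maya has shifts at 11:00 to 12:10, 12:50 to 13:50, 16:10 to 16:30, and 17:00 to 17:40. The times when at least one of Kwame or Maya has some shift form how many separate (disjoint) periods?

5

A ∪ B = 07:10-07:20, 08:00-08:10, 10:40-12:10, 12:50-13:50, 16:00-19:00.
That is 5 disjoint pieces.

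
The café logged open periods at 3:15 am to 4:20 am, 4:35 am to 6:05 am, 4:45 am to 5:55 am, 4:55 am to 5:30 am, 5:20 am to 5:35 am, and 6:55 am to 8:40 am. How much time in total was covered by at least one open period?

4 h 20 min

Merged: 3:15 am–4:20 am, 4:35 am–6:05 am, 6:55 am–8:40 am.
Lengths: 1 h 5 min + 1 h 30 min + 1 h 45 min = 4 h 20 min.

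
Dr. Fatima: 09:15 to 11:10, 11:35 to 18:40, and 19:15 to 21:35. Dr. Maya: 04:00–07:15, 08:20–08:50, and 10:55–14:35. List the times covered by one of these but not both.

04:00-07:15, 08:20-08:50, 09:15-10:55, 11:10-11:35, 14:35-18:40, 19:15-21:35

A \ B = 09:15-10:55, 14:35-18:40, 19:15-21:35.
B \ A = 04:00-07:15, 08:20-08:50, 11:10-11:35.
Union of the two gives the symmetric difference.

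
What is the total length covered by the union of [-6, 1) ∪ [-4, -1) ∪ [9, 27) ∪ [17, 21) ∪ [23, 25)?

Merged: [-6, 1), [9, 27).
Lengths: 7 + 18 = 25.

25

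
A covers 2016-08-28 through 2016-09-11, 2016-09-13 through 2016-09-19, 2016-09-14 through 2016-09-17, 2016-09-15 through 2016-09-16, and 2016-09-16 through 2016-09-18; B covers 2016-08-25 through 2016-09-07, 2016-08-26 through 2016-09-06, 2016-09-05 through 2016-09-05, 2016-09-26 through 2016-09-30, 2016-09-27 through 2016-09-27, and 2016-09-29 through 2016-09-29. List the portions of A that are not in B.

2016-09-08 through 2016-09-11, 2016-09-13 through 2016-09-19

Merge the first list: 2016-08-28 through 2016-09-11, 2016-09-13 through 2016-09-19.
Merge the second list: 2016-08-25 through 2016-09-07, 2016-09-26 through 2016-09-30.
2016-08-28 through 2016-09-11 \ B = 2016-09-08 through 2016-09-11.
2016-09-13 through 2016-09-19: nothing removed.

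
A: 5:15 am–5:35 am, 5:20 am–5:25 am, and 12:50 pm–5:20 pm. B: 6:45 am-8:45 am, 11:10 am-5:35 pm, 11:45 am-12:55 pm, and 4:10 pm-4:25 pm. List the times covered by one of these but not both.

A, merged: 5:15 am–5:35 am, 12:50 pm–5:20 pm.
B, merged: 6:45 am–8:45 am, 11:10 am–5:35 pm.
A \ B = 5:15 am–5:35 am.
B \ A = 6:45 am–8:45 am, 11:10 am–12:50 pm, 5:20 pm–5:35 pm.
Union of the two gives the symmetric difference.

5:15 am–5:35 am, 6:45 am–8:45 am, 11:10 am–12:50 pm, 5:20 pm–5:35 pm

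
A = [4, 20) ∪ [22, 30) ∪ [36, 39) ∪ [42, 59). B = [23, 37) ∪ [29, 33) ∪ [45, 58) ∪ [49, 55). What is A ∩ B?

[23, 30) ∪ [36, 37) ∪ [45, 58)

Merge the second list: [23, 37), [45, 58).
[4, 20) meets no B interval.
[22, 30) ∩ B → [23, 30).
[36, 39) ∩ B → [36, 37).
[42, 59) ∩ B → [45, 58).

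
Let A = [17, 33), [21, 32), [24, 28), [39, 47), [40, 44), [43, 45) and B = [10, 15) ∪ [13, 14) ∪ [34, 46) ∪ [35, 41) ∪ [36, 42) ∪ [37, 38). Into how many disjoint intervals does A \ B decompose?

2

First set merges to [17, 33), [39, 47).
Second set merges to [10, 15), [34, 46).
A \ B = [17, 33), [46, 47).
That is 2 disjoint pieces.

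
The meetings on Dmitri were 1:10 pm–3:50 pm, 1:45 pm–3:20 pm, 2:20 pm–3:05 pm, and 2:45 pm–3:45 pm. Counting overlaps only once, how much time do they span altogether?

Merged: 1:10 pm–3:50 pm.
Length: 2 h 40 min.

2 h 40 min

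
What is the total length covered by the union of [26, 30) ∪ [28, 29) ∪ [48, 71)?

Merged: [26, 30), [48, 71).
Lengths: 4 + 23 = 27.

27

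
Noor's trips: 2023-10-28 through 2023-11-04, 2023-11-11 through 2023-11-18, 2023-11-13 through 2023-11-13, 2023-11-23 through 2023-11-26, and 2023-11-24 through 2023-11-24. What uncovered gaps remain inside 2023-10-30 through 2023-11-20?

The merged coverage is 2023-10-28 through 2023-11-04, 2023-11-11 through 2023-11-18, 2023-11-23 through 2023-11-26.
Gaps within 2023-10-30 through 2023-11-20: 2023-11-05 through 2023-11-10, 2023-11-19 through 2023-11-20.

2023-11-05 through 2023-11-10, 2023-11-19 through 2023-11-20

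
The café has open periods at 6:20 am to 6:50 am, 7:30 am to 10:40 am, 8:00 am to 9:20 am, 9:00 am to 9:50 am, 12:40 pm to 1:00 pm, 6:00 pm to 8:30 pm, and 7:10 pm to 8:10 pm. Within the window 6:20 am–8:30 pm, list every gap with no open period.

6:50 am–7:30 am, 10:40 am–12:40 pm, 1:00 pm–6:00 pm

Covered (merged): 6:20 am–6:50 am, 7:30 am–10:40 am, 12:40 pm–1:00 pm, 6:00 pm–8:30 pm.
Gaps within 6:20 am–8:30 pm: 6:50 am–7:30 am, 10:40 am–12:40 pm, 1:00 pm–6:00 pm.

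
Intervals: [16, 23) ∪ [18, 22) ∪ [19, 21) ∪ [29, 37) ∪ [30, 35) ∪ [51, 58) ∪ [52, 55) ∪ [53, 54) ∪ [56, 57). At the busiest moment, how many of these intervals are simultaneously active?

Walk the sorted start/end points keeping a running depth.
The depth first hits 3 at 19.

3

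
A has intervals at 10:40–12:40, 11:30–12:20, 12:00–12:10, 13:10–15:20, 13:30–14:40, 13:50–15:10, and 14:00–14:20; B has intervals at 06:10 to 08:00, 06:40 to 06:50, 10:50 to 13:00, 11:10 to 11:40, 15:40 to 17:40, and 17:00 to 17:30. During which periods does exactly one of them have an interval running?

First set merges to 10:40-12:40, 13:10-15:20.
Second set merges to 06:10-08:00, 10:50-13:00, 15:40-17:40.
A \ B = 10:40-10:50, 13:10-15:20.
B \ A = 06:10-08:00, 12:40-13:00, 15:40-17:40.
Union of the two gives the symmetric difference.

06:10-08:00, 10:40-10:50, 12:40-13:00, 13:10-15:20, 15:40-17:40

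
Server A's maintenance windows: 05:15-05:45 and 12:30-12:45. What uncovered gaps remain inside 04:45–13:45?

The merged coverage is 05:15–05:45, 12:30–12:45.
Uncovered inside 04:45–13:45: 04:45–05:15, 05:45–12:30, 12:45–13:45.

04:45–05:15, 05:45–12:30, 12:45–13:45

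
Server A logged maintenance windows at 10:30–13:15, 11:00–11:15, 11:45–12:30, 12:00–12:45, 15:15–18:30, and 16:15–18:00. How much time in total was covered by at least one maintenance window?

6 h

Merged: 10:30-13:15, 15:15-18:30.
Lengths: 2 h 45 min + 3 h 15 min = 6 h.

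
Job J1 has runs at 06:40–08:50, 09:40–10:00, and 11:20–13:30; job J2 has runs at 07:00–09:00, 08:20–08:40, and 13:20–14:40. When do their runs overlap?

07:00-08:50, 13:20-13:30

Second set merges to 07:00-09:00, 13:20-14:40.
06:40-08:50 meets the second set on 07:00-08:50.
09:40-10:00: no overlap with the second set.
11:20-13:30 meets the second set on 13:20-13:30.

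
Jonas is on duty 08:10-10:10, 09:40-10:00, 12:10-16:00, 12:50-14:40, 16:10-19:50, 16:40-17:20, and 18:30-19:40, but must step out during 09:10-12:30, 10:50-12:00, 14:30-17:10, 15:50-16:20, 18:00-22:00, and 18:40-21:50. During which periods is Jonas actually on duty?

First set merges to 08:10–10:10, 12:10–16:00, 16:10–19:50.
Second set merges to 09:10–12:30, 14:30–17:10, 18:00–22:00.
08:10–10:10 minus B → 08:10–09:10.
12:10–16:00 minus B → 12:30–14:30.
16:10–19:50 minus B → 17:10–18:00.

08:10–09:10, 12:30–14:30, 17:10–18:00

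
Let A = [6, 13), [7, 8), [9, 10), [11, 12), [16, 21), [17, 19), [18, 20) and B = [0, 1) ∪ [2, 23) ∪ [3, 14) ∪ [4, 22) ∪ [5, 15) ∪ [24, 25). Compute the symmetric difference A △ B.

[0, 1) ∪ [2, 6) ∪ [13, 16) ∪ [21, 23) ∪ [24, 25)

First set merges to [6, 13), [16, 21).
Second set merges to [0, 1), [2, 23), [24, 25).
Only in the first: none.
Only in the second: [0, 1), [2, 6), [13, 16), [21, 23), [24, 25).
Together these are the periods covered by exactly one.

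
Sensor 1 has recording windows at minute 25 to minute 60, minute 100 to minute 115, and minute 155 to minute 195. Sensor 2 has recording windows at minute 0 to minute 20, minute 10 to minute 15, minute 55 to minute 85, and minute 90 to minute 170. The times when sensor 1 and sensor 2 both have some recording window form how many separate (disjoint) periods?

Merge the second list: minute 0 to minute 20, minute 55 to minute 85, minute 90 to minute 170.
A ∩ B = minute 55 to minute 60, minute 100 to minute 115, minute 155 to minute 170.
That is 3 disjoint pieces.

3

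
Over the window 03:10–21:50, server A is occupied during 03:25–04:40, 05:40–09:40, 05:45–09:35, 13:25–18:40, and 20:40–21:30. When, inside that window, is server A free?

03:10-03:25, 04:40-05:40, 09:40-13:25, 18:40-20:40, 21:30-21:50

The merged coverage is 03:25-04:40, 05:40-09:40, 13:25-18:40, 20:40-21:30.
Gaps within 03:10-21:50: 03:10-03:25, 04:40-05:40, 09:40-13:25, 18:40-20:40, 21:30-21:50.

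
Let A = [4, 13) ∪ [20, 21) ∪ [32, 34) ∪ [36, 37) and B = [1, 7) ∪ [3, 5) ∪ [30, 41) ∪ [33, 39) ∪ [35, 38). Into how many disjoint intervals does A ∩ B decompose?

Second set merges to [1, 7), [30, 41).
A ∩ B = [4, 7), [32, 34), [36, 37).
That is 3 disjoint pieces.

3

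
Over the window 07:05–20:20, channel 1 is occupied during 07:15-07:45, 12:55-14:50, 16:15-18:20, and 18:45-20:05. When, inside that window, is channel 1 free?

07:05–07:15, 07:45–12:55, 14:50–16:15, 18:20–18:45, 20:05–20:20

The merged coverage is 07:15–07:45, 12:55–14:50, 16:15–18:20, 18:45–20:05.
Gaps within 07:05–20:20: 07:05–07:15, 07:45–12:55, 14:50–16:15, 18:20–18:45, 20:05–20:20.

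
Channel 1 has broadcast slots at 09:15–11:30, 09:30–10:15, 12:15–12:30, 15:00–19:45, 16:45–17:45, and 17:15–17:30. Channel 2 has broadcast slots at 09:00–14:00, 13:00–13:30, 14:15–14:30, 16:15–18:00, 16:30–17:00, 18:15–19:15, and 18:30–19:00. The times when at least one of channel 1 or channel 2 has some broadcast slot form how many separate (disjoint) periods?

3

A, merged: 09:15-11:30, 12:15-12:30, 15:00-19:45.
B, merged: 09:00-14:00, 14:15-14:30, 16:15-18:00, 18:15-19:15.
A ∪ B = 09:00-14:00, 14:15-14:30, 15:00-19:45.
That is 3 disjoint pieces.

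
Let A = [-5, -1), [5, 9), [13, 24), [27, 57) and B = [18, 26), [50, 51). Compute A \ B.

[-5, -1): nothing removed.
[5, 9): nothing removed.
[13, 24) \ B = [13, 18).
[27, 57) \ B = [27, 50), [51, 57).

[-5, -1) ∪ [5, 9) ∪ [13, 18) ∪ [27, 50) ∪ [51, 57)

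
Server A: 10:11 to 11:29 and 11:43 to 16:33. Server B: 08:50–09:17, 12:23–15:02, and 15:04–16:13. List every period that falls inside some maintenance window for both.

12:23–15:02, 15:04–16:13

10:11–11:29: no overlap with the second set.
11:43–16:33 meets the second set on 12:23–15:02, 15:04–16:13.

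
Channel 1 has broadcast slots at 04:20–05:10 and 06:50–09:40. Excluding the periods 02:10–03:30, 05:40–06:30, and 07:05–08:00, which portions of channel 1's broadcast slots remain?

04:20–05:10, 06:50–07:05, 08:00–09:40

04:20–05:10 is untouched.
06:50–09:40 with B removed leaves 06:50–07:05, 08:00–09:40.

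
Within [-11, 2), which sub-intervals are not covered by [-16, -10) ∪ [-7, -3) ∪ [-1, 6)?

Covered (merged): [-16, -10), [-7, -3), [-1, 6).
Uncovered inside [-11, 2): [-10, -7), [-3, -1).

[-10, -7) ∪ [-3, -1)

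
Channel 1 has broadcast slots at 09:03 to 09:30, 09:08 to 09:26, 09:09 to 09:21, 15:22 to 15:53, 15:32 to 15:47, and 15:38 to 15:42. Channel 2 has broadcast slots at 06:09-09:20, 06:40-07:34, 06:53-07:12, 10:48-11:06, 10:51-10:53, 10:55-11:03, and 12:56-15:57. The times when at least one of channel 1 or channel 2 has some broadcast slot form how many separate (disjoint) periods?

First set merges to 09:03–09:30, 15:22–15:53.
Second set merges to 06:09–09:20, 10:48–11:06, 12:56–15:57.
A ∪ B = 06:09–09:30, 10:48–11:06, 12:56–15:57.
That is 3 disjoint pieces.

3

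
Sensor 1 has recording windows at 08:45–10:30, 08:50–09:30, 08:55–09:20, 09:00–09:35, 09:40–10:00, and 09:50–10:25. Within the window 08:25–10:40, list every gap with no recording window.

08:25-08:45, 10:30-10:40

After merging, the occupied span is 08:45-10:30.
Complement within 08:25-10:40: 08:25-08:45, 10:30-10:40.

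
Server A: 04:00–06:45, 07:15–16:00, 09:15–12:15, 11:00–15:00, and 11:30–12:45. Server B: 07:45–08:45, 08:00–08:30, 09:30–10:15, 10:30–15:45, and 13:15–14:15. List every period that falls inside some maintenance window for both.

A, merged: 04:00-06:45, 07:15-16:00.
B, merged: 07:45-08:45, 09:30-10:15, 10:30-15:45.
04:00-06:45 meets no B interval.
07:15-16:00 ∩ B → 07:45-08:45, 09:30-10:15, 10:30-15:45.

07:45-08:45, 09:30-10:15, 10:30-15:45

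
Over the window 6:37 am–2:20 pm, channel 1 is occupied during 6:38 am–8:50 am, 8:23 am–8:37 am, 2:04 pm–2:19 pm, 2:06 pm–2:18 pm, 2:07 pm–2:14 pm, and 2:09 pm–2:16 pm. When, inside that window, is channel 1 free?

Covered (merged): 6:38 am–8:50 am, 2:04 pm–2:19 pm.
Uncovered inside 6:37 am–2:20 pm: 6:37 am–6:38 am, 8:50 am–2:04 pm, 2:19 pm–2:20 pm.

6:37 am–6:38 am, 8:50 am–2:04 pm, 2:19 pm–2:20 pm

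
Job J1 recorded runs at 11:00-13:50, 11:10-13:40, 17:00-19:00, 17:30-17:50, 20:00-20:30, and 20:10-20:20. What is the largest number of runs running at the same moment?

2

Walk the sorted start/end points keeping a running depth.
The depth first hits 2 at 11:10.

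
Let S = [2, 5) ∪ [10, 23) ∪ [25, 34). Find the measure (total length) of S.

Merged: [2, 5), [10, 23), [25, 34).
Lengths: 3 + 13 + 9 = 25.

25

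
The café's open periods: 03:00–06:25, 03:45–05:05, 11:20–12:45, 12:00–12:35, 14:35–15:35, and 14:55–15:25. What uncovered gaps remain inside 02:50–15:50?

The merged coverage is 03:00–06:25, 11:20–12:45, 14:35–15:35.
Complement within 02:50–15:50: 02:50–03:00, 06:25–11:20, 12:45–14:35, 15:35–15:50.

02:50–03:00, 06:25–11:20, 12:45–14:35, 15:35–15:50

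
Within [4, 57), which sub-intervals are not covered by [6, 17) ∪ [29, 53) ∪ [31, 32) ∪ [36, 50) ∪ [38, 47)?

[4, 6) ∪ [17, 29) ∪ [53, 57)

The merged coverage is [6, 17), [29, 53).
Gaps within [4, 57): [4, 6), [17, 29), [53, 57).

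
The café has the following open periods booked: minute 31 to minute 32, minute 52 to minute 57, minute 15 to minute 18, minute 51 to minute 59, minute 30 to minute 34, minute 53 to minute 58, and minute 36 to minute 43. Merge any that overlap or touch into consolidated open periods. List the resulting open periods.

minute 15 to minute 18, minute 30 to minute 34, minute 36 to minute 43, minute 51 to minute 59

Sort by start: minute 15 to minute 18, minute 30 to minute 34, minute 31 to minute 32, minute 36 to minute 43, minute 51 to minute 59, minute 52 to minute 57, minute 53 to minute 58.
minute 30 to minute 34 is disjoint → start new block.
minute 31 to minute 32 overlaps/touches minute 30 to minute 34 → extend to minute 30 to minute 34.
minute 36 to minute 43 is disjoint → start new block.
minute 51 to minute 59 is disjoint → start new block.
minute 52 to minute 57 overlaps/touches minute 51 to minute 59 → extend to minute 51 to minute 59.
minute 53 to minute 58 overlaps/touches minute 51 to minute 59 → extend to minute 51 to minute 59.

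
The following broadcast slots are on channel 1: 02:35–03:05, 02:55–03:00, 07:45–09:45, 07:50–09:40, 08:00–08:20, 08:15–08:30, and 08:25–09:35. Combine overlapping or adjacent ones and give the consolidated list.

02:55–03:00 overlaps/touches 02:35–03:05 → extend to 02:35–03:05.
07:45–09:45 is disjoint → start new block.
07:50–09:40 overlaps/touches 07:45–09:45 → extend to 07:45–09:45.
08:00–08:20 overlaps/touches 07:45–09:45 → extend to 07:45–09:45.
08:15–08:30 overlaps/touches 07:45–09:45 → extend to 07:45–09:45.
08:25–09:35 overlaps/touches 07:45–09:45 → extend to 07:45–09:45.

02:35–03:05, 07:45–09:45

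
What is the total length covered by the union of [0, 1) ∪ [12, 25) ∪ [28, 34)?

Merged: [0, 1), [12, 25), [28, 34).
Lengths: 1 + 13 + 6 = 20.

20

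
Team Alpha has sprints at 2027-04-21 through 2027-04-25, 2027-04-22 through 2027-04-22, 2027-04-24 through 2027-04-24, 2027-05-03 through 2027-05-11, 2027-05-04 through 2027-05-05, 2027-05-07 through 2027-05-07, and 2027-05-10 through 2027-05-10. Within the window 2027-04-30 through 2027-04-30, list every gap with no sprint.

The merged coverage is 2027-04-21 through 2027-04-25, 2027-05-03 through 2027-05-11.
Uncovered inside 2027-04-30 through 2027-04-30: 2027-04-30 through 2027-04-30.

2027-04-30 through 2027-04-30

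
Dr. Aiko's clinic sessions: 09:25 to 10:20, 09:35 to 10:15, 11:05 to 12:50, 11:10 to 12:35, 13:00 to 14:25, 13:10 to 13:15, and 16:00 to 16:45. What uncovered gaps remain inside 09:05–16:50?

Covered (merged): 09:25–10:20, 11:05–12:50, 13:00–14:25, 16:00–16:45.
Complement within 09:05–16:50: 09:05–09:25, 10:20–11:05, 12:50–13:00, 14:25–16:00, 16:45–16:50.

09:05–09:25, 10:20–11:05, 12:50–13:00, 14:25–16:00, 16:45–16:50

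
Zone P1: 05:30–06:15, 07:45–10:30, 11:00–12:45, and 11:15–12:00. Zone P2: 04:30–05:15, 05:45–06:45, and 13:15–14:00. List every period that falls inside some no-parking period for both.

05:45–06:15

A, merged: 05:30–06:15, 07:45–10:30, 11:00–12:45.
05:30–06:15 overlaps B on 05:45–06:15.
07:45–10:30 falls entirely outside B.
11:00–12:45 falls entirely outside B.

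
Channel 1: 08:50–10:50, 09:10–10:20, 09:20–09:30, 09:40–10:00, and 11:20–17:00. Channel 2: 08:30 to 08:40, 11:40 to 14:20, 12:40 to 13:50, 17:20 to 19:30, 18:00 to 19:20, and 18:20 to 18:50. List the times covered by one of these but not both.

A, merged: 08:50-10:50, 11:20-17:00.
B, merged: 08:30-08:40, 11:40-14:20, 17:20-19:30.
A but not B: 08:50-10:50, 11:20-11:40, 14:20-17:00.
B but not A: 08:30-08:40, 17:20-19:30.
Combining gives A △ B.

08:30-08:40, 08:50-10:50, 11:20-11:40, 14:20-17:00, 17:20-19:30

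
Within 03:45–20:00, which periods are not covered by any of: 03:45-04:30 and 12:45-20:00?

04:30–12:45

The merged coverage is 03:45–04:30, 12:45–20:00.
Complement within 03:45–20:00: 04:30–12:45.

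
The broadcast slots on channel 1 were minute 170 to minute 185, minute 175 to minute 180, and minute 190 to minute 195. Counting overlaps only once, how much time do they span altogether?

Merged: minute 170 to minute 185, minute 190 to minute 195.
Lengths: 15 minutes + 5 minutes = 20 minutes.

20 minutes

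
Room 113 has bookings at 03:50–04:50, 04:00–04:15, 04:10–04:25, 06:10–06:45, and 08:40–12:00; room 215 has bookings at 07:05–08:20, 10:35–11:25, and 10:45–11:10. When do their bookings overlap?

10:35–11:25

First set merges to 03:50–04:50, 06:10–06:45, 08:40–12:00.
Second set merges to 07:05–08:20, 10:35–11:25.
03:50–04:50: no overlap with the second set.
06:10–06:45: no overlap with the second set.
08:40–12:00 meets the second set on 10:35–11:25.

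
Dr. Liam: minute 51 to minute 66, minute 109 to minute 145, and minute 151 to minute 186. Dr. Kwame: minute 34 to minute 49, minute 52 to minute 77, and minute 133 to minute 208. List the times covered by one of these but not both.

Only in the first: minute 51 to minute 52, minute 109 to minute 133.
Only in the second: minute 34 to minute 49, minute 66 to minute 77, minute 145 to minute 151, minute 186 to minute 208.
Together these are the periods covered by exactly one.

minute 34 to minute 49, minute 51 to minute 52, minute 66 to minute 77, minute 109 to minute 133, minute 145 to minute 151, minute 186 to minute 208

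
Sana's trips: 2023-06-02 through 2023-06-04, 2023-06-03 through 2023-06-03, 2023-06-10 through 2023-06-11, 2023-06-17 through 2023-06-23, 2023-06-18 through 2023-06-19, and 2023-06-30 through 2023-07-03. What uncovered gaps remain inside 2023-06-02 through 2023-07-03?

The merged coverage is 2023-06-02 through 2023-06-04, 2023-06-10 through 2023-06-11, 2023-06-17 through 2023-06-23, 2023-06-30 through 2023-07-03.
Complement within 2023-06-02 through 2023-07-03: 2023-06-05 through 2023-06-09, 2023-06-12 through 2023-06-16, 2023-06-24 through 2023-06-29.

2023-06-05 through 2023-06-09, 2023-06-12 through 2023-06-16, 2023-06-24 through 2023-06-29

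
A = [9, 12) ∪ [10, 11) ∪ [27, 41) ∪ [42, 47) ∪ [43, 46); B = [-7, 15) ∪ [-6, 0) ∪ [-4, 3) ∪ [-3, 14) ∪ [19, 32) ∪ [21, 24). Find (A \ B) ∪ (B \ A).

Merge the first list: [9, 12), [27, 41), [42, 47).
Merge the second list: [-7, 15), [19, 32).
Only in the first: [32, 41), [42, 47).
Only in the second: [-7, 9), [12, 15), [19, 27).
Together these are the periods covered by exactly one.

[-7, 9) ∪ [12, 15) ∪ [19, 27) ∪ [32, 41) ∪ [42, 47)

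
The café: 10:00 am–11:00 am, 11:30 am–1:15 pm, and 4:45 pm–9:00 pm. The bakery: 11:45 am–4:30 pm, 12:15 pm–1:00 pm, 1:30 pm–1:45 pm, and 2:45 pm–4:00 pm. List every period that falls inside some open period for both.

Second set merges to 11:45 am–4:30 pm.
10:00 am–11:00 am falls entirely outside B.
11:30 am–1:15 pm overlaps B on 11:45 am–1:15 pm.
4:45 pm–9:00 pm falls entirely outside B.

11:45 am–1:15 pm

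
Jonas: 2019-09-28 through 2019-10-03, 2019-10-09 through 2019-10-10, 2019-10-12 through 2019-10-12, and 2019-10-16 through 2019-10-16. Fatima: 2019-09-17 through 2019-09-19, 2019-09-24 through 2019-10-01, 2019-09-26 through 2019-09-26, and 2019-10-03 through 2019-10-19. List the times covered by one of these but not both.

2019-09-17 through 2019-09-19, 2019-09-24 through 2019-09-27, 2019-10-02 through 2019-10-02, 2019-10-04 through 2019-10-08, 2019-10-11 through 2019-10-11, 2019-10-13 through 2019-10-15, 2019-10-17 through 2019-10-19

Second set merges to 2019-09-17 through 2019-09-19, 2019-09-24 through 2019-10-01, 2019-10-03 through 2019-10-19.
A \ B = 2019-10-02 through 2019-10-02.
B \ A = 2019-09-17 through 2019-09-19, 2019-09-24 through 2019-09-27, 2019-10-04 through 2019-10-08, 2019-10-11 through 2019-10-11, 2019-10-13 through 2019-10-15, 2019-10-17 through 2019-10-19.
Union of the two gives the symmetric difference.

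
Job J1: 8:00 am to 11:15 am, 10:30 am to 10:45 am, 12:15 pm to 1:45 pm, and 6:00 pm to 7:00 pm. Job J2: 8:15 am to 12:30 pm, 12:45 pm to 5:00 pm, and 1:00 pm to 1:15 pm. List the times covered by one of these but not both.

A, merged: 8:00 am-11:15 am, 12:15 pm-1:45 pm, 6:00 pm-7:00 pm.
B, merged: 8:15 am-12:30 pm, 12:45 pm-5:00 pm.
A but not B: 8:00 am-8:15 am, 12:30 pm-12:45 pm, 6:00 pm-7:00 pm.
B but not A: 11:15 am-12:15 pm, 1:45 pm-5:00 pm.
Combining gives A △ B.

8:00 am-8:15 am, 11:15 am-12:15 pm, 12:30 pm-12:45 pm, 1:45 pm-5:00 pm, 6:00 pm-7:00 pm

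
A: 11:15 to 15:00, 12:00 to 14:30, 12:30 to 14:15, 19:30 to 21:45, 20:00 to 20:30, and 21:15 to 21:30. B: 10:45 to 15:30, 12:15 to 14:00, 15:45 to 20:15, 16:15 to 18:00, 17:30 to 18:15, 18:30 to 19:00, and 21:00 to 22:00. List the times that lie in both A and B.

11:15–15:00, 19:30–20:15, 21:00–21:45

A, merged: 11:15–15:00, 19:30–21:45.
B, merged: 10:45–15:30, 15:45–20:15, 21:00–22:00.
11:15–15:00 meets the second set on 11:15–15:00.
19:30–21:45 meets the second set on 19:30–20:15, 21:00–21:45.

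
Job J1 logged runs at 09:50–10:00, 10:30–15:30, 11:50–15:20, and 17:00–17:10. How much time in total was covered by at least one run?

Merged: 09:50–10:00, 10:30–15:30, 17:00–17:10.
Lengths: 10 min + 5 h + 10 min = 5 h 20 min.

5 h 20 min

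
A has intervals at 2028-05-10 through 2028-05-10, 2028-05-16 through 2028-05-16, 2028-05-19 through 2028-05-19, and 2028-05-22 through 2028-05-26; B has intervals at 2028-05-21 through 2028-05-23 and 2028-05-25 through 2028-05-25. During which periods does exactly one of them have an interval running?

2028-05-10 through 2028-05-10, 2028-05-16 through 2028-05-16, 2028-05-19 through 2028-05-19, 2028-05-21 through 2028-05-21, 2028-05-24 through 2028-05-24, 2028-05-26 through 2028-05-26

A but not B: 2028-05-10 through 2028-05-10, 2028-05-16 through 2028-05-16, 2028-05-19 through 2028-05-19, 2028-05-24 through 2028-05-24, 2028-05-26 through 2028-05-26.
B but not A: 2028-05-21 through 2028-05-21.
Combining gives A △ B.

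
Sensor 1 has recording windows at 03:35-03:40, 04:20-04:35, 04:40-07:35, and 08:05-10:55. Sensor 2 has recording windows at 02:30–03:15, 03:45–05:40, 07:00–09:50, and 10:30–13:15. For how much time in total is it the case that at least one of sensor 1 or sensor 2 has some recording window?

A ∪ B = 02:30–03:15, 03:35–03:40, 03:45–13:15.
Total: 45 min + 5 min + 9 h 30 min = 10 h 20 min.

10 h 20 min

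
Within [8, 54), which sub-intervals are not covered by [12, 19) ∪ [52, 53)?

After merging, the occupied span is [12, 19), [52, 53).
Complement within [8, 54): [8, 12), [19, 52), [53, 54).

[8, 12) ∪ [19, 52) ∪ [53, 54)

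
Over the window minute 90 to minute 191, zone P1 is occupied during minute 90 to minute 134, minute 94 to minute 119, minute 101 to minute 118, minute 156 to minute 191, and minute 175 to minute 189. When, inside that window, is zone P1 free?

The merged coverage is minute 90 to minute 134, minute 156 to minute 191.
Uncovered inside minute 90 to minute 191: minute 134 to minute 156.

minute 134 to minute 156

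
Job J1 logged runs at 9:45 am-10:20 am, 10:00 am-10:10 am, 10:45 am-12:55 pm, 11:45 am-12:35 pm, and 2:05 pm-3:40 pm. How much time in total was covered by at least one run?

Merged: 9:45 am–10:20 am, 10:45 am–12:55 pm, 2:05 pm–3:40 pm.
Lengths: 35 min + 2 h 10 min + 1 h 35 min = 4 h 20 min.

4 h 20 min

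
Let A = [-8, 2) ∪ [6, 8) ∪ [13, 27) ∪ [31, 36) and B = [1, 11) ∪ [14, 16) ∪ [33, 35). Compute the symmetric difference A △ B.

Only in the first: [-8, 1), [13, 14), [16, 27), [31, 33), [35, 36).
Only in the second: [2, 6), [8, 11).
Together these are the periods covered by exactly one.

[-8, 1) ∪ [2, 6) ∪ [8, 11) ∪ [13, 14) ∪ [16, 27) ∪ [31, 33) ∪ [35, 36)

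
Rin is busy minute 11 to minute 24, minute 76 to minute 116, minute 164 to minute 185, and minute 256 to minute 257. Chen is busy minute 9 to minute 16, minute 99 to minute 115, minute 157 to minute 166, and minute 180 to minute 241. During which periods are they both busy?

minute 11 to minute 24 overlaps B on minute 11 to minute 16.
minute 76 to minute 116 overlaps B on minute 99 to minute 115.
minute 164 to minute 185 overlaps B on minute 164 to minute 166, minute 180 to minute 185.
minute 256 to minute 257 falls entirely outside B.

minute 11 to minute 16, minute 99 to minute 115, minute 164 to minute 166, minute 180 to minute 185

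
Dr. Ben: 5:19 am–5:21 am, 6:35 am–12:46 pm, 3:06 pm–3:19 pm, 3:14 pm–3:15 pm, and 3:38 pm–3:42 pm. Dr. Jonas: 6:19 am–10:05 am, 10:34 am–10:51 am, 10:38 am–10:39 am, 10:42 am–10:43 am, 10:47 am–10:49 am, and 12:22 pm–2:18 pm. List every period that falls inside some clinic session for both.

6:35 am-10:05 am, 10:34 am-10:51 am, 12:22 pm-12:46 pm

A, merged: 5:19 am-5:21 am, 6:35 am-12:46 pm, 3:06 pm-3:19 pm, 3:38 pm-3:42 pm.
B, merged: 6:19 am-10:05 am, 10:34 am-10:51 am, 12:22 pm-2:18 pm.
5:19 am-5:21 am falls entirely outside B.
6:35 am-12:46 pm overlaps B on 6:35 am-10:05 am, 10:34 am-10:51 am, 12:22 pm-12:46 pm.
3:06 pm-3:19 pm falls entirely outside B.
3:38 pm-3:42 pm falls entirely outside B.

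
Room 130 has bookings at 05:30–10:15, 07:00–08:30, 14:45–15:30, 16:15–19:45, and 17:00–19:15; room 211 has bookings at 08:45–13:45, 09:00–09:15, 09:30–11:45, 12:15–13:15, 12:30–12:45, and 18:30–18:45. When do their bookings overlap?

08:45-10:15, 18:30-18:45

A, merged: 05:30-10:15, 14:45-15:30, 16:15-19:45.
B, merged: 08:45-13:45, 18:30-18:45.
05:30-10:15 overlaps B on 08:45-10:15.
14:45-15:30 falls entirely outside B.
16:15-19:45 overlaps B on 18:30-18:45.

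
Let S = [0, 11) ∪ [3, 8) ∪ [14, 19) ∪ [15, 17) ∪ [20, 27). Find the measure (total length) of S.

Merged: [0, 11), [14, 19), [20, 27).
Lengths: 11 + 5 + 7 = 23.

23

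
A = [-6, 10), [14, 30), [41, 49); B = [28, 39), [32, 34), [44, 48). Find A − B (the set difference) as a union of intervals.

[-6, 10) ∪ [14, 28) ∪ [41, 44) ∪ [48, 49)

Second set merges to [28, 39), [44, 48).
[-6, 10) is untouched.
[14, 30) with B removed leaves [14, 28).
[41, 49) with B removed leaves [41, 44), [48, 49).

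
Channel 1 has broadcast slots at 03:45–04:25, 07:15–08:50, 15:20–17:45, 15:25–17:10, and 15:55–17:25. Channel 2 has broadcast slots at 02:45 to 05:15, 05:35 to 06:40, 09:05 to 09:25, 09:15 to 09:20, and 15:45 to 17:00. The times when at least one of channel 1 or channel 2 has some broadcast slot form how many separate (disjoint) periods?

5

A, merged: 03:45-04:25, 07:15-08:50, 15:20-17:45.
B, merged: 02:45-05:15, 05:35-06:40, 09:05-09:25, 15:45-17:00.
A ∪ B = 02:45-05:15, 05:35-06:40, 07:15-08:50, 09:05-09:25, 15:20-17:45.
That is 5 disjoint pieces.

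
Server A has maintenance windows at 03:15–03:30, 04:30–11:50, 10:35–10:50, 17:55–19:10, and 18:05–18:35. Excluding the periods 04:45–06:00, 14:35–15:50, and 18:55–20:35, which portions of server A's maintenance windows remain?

Merge the first list: 03:15-03:30, 04:30-11:50, 17:55-19:10.
03:15-03:30: no B overlap → unchanged.
04:30-11:50 minus B → 04:30-04:45, 06:00-11:50.
17:55-19:10 minus B → 17:55-18:55.

03:15-03:30, 04:30-04:45, 06:00-11:50, 17:55-18:55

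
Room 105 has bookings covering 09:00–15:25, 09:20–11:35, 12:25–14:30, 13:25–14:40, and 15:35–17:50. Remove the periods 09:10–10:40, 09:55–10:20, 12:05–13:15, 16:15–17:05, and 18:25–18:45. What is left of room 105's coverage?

09:00–09:10, 10:40–12:05, 13:15–15:25, 15:35–16:15, 17:05–17:50

Merge the first list: 09:00–15:25, 15:35–17:50.
Merge the second list: 09:10–10:40, 12:05–13:15, 16:15–17:05, 18:25–18:45.
09:00–15:25 \ B = 09:00–09:10, 10:40–12:05, 13:15–15:25.
15:35–17:50 \ B = 15:35–16:15, 17:05–17:50.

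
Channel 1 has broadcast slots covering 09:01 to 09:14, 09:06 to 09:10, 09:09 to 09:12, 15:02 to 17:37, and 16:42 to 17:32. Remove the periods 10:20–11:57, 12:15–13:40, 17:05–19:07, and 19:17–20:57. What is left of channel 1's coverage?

A, merged: 09:01–09:14, 15:02–17:37.
09:01–09:14: nothing removed.
15:02–17:37 \ B = 15:02–17:05.

09:01–09:14, 15:02–17:05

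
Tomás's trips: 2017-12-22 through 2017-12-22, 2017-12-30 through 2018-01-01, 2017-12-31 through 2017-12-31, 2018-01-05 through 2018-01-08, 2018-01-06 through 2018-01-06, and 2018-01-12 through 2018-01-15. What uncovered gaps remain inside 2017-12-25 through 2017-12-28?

Covered (merged): 2017-12-22 through 2017-12-22, 2017-12-30 through 2018-01-01, 2018-01-05 through 2018-01-08, 2018-01-12 through 2018-01-15.
Complement within 2017-12-25 through 2017-12-28: 2017-12-25 through 2017-12-28.

2017-12-25 through 2017-12-28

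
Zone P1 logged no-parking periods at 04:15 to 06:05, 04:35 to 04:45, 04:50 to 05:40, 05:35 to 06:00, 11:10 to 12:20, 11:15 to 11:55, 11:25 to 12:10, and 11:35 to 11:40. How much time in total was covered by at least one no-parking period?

Merged: 04:15-06:05, 11:10-12:20.
Lengths: 1 h 50 min + 1 h 10 min = 3 h.

3 h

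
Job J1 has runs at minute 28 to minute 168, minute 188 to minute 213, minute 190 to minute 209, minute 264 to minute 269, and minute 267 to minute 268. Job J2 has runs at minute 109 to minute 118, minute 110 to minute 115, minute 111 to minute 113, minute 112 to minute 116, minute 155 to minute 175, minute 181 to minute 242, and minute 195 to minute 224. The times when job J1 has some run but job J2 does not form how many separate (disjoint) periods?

3

Merge the first list: minute 28 to minute 168, minute 188 to minute 213, minute 264 to minute 269.
Merge the second list: minute 109 to minute 118, minute 155 to minute 175, minute 181 to minute 242.
A \ B = minute 28 to minute 109, minute 118 to minute 155, minute 264 to minute 269.
That is 3 disjoint pieces.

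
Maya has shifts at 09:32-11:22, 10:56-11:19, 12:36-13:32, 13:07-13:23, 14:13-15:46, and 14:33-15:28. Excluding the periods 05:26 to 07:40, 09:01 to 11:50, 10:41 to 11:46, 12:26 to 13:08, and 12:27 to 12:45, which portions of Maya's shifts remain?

13:08-13:32, 14:13-15:46

Merge the first list: 09:32-11:22, 12:36-13:32, 14:13-15:46.
Merge the second list: 05:26-07:40, 09:01-11:50, 12:26-13:08.
09:32-11:22: entirely removed.
12:36-13:32 \ B = 13:08-13:32.
14:13-15:46: nothing removed.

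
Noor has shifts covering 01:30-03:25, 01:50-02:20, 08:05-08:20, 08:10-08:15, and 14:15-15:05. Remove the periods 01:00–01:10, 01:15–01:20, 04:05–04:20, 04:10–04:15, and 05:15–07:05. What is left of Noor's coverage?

01:30–03:25, 08:05–08:20, 14:15–15:05

A, merged: 01:30–03:25, 08:05–08:20, 14:15–15:05.
B, merged: 01:00–01:10, 01:15–01:20, 04:05–04:20, 05:15–07:05.
01:30–03:25: nothing removed.
08:05–08:20: nothing removed.
14:15–15:05: nothing removed.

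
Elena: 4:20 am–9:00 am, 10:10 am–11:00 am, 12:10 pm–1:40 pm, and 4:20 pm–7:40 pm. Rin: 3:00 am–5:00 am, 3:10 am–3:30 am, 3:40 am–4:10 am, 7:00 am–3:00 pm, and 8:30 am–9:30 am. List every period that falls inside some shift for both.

Merge the second list: 3:00 am–5:00 am, 7:00 am–3:00 pm.
4:20 am–9:00 am overlaps B on 4:20 am–5:00 am, 7:00 am–9:00 am.
10:10 am–11:00 am overlaps B on 10:10 am–11:00 am.
12:10 pm–1:40 pm overlaps B on 12:10 pm–1:40 pm.
4:20 pm–7:40 pm falls entirely outside B.

4:20 am–5:00 am, 7:00 am–9:00 am, 10:10 am–11:00 am, 12:10 pm–1:40 pm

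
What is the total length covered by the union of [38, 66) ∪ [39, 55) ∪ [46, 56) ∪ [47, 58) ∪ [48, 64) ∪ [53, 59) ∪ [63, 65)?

28

Merged: [38, 66).
Length: 28.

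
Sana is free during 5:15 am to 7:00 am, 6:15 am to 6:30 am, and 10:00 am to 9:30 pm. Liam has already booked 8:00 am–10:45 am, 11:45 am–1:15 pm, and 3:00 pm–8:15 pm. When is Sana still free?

5:15 am–7:00 am, 10:45 am–11:45 am, 1:15 pm–3:00 pm, 8:15 pm–9:30 pm

A, merged: 5:15 am–7:00 am, 10:00 am–9:30 pm.
5:15 am–7:00 am is untouched.
10:00 am–9:30 pm with B removed leaves 10:45 am–11:45 am, 1:15 pm–3:00 pm, 8:15 pm–9:30 pm.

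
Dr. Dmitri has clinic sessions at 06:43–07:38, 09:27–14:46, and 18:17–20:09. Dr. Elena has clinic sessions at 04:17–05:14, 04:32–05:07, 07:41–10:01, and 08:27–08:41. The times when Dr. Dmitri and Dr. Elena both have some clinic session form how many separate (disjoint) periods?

Second set merges to 04:17–05:14, 07:41–10:01.
A ∩ B = 09:27–10:01.
That is 1 disjoint piece.

1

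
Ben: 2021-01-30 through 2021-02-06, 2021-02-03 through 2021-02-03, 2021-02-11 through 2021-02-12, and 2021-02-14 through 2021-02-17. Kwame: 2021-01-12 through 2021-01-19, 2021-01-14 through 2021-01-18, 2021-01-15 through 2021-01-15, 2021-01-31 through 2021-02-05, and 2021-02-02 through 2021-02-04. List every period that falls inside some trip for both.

First set merges to 2021-01-30 through 2021-02-06, 2021-02-11 through 2021-02-12, 2021-02-14 through 2021-02-17.
Second set merges to 2021-01-12 through 2021-01-19, 2021-01-31 through 2021-02-05.
2021-01-30 through 2021-02-06 meets the second set on 2021-01-31 through 2021-02-05.
2021-02-11 through 2021-02-12: no overlap with the second set.
2021-02-14 through 2021-02-17: no overlap with the second set.

2021-01-31 through 2021-02-05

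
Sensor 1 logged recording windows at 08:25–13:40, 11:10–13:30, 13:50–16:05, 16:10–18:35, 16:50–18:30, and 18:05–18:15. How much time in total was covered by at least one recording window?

9 h 55 min

Merged: 08:25-13:40, 13:50-16:05, 16:10-18:35.
Lengths: 5 h 15 min + 2 h 15 min + 2 h 25 min = 9 h 55 min.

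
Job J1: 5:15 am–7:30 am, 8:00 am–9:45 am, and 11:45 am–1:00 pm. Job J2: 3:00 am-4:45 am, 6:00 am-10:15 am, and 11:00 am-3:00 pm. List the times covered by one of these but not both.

3:00 am–4:45 am, 5:15 am–6:00 am, 7:30 am–8:00 am, 9:45 am–10:15 am, 11:00 am–11:45 am, 1:00 pm–3:00 pm

Only in the first: 5:15 am–6:00 am.
Only in the second: 3:00 am–4:45 am, 7:30 am–8:00 am, 9:45 am–10:15 am, 11:00 am–11:45 am, 1:00 pm–3:00 pm.
Together these are the periods covered by exactly one.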